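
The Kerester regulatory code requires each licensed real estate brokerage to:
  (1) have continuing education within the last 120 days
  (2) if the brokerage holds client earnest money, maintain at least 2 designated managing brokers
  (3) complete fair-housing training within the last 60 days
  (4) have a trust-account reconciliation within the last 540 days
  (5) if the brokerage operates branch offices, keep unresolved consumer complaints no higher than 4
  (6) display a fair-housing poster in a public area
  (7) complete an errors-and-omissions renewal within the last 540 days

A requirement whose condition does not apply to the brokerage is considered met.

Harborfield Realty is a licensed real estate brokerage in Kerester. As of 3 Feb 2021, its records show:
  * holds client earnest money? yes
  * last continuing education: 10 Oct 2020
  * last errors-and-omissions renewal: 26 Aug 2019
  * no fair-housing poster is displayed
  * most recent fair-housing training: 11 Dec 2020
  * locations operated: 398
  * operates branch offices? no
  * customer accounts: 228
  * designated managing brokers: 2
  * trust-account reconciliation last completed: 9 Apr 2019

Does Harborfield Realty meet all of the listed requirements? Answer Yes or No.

1. continuing education 116 days ago vs limit 120 → met
2. condition 'holds client earnest money' holds; designated managing brokers 2 ≥ 2 → met
3. fair-housing training 54 days ago vs limit 60 → met
4. trust-account reconciliation 666 days ago vs limit 540 → not met
5. condition 'operates branch offices' does not hold → requirement n/a → met
6. fair-housing poster absent → not met
7. errors-and-omissions renewal 527 days ago vs limit 540 → met
Not met: 4, 6

No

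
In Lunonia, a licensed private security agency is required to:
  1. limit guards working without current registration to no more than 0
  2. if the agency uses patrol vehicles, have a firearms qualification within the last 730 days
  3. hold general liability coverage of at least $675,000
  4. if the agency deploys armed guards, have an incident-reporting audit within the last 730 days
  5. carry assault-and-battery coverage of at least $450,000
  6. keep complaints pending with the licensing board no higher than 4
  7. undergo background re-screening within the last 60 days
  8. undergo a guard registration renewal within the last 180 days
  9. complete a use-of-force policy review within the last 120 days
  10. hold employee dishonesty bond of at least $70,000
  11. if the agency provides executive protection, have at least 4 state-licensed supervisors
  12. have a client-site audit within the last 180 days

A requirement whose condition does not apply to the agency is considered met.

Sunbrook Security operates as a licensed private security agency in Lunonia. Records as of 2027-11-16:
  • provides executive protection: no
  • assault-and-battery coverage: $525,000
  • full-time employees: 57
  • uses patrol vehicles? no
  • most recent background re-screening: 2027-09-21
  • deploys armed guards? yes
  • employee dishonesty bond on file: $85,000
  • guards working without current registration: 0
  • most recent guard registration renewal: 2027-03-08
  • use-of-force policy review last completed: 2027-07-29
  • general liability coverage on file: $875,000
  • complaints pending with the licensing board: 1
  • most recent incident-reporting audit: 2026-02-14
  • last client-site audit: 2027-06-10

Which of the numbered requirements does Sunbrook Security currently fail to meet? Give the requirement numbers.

8

1. guards working without current registration 0 ≤ 0 → met
2. condition 'uses patrol vehicles' does not hold → requirement n/a → met
3. general liability coverage $875,000 ≥ $675,000 → met
4. condition 'deploys armed guards' holds; incident-reporting audit 640 days ago vs limit 730 → met
5. assault-and-battery coverage $525,000 ≥ $450,000 → met
6. complaints pending with the licensing board 1 ≤ 4 → met
7. background re-screening 56 days ago vs limit 60 → met
8. guard registration renewal 253 days ago vs limit 180 → not met
9. use-of-force policy review 110 days ago vs limit 120 → met
10. employee dishonesty bond $85,000 ≥ $70,000 → met
11. condition 'provides executive protection' does not hold → requirement n/a → met
12. client-site audit 159 days ago vs limit 180 → met
Not met: 8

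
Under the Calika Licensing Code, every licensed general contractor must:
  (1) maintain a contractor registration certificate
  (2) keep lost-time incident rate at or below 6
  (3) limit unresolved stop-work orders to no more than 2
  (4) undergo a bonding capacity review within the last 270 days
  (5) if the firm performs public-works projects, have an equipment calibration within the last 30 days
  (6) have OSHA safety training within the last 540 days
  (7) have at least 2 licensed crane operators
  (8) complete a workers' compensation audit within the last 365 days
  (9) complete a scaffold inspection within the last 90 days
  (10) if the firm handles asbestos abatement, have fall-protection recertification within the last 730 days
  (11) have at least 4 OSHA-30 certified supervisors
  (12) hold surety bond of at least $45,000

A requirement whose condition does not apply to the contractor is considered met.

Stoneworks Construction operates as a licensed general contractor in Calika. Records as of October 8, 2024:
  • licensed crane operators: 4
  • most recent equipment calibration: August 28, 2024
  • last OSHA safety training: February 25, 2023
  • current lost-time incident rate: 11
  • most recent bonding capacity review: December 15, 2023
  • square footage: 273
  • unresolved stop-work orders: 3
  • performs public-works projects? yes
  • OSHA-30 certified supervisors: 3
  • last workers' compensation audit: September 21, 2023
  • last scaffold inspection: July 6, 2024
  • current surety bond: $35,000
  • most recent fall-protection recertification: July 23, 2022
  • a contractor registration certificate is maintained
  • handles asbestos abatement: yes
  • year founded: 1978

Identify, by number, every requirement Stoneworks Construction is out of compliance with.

1. contractor registration certificate present → met
2. lost-time incident rate 11 > 6 → not met
3. unresolved stop-work orders 3 > 2 → not met
4. bonding capacity review 298 days ago vs limit 270 → not met
5. condition 'performs public-works projects' holds; equipment calibration 41 days ago vs limit 30 → not met
6. OSHA safety training 591 days ago vs limit 540 → not met
7. licensed crane operators 4 ≥ 2 → met
8. workers' compensation audit 383 days ago vs limit 365 → not met
9. scaffold inspection 94 days ago vs limit 90 → not met
10. condition 'handles asbestos abatement' holds; fall-protection recertification 808 days ago vs limit 730 → not met
11. OSHA-30 certified supervisors 3 < 4 → not met
12. surety bond $35,000 < $45,000 → not met
Not met: 2, 3, 4, 5, 6, 8, 9, 10, 11, 12

2, 3, 4, 5, 6, 8, 9, 10, 11, 12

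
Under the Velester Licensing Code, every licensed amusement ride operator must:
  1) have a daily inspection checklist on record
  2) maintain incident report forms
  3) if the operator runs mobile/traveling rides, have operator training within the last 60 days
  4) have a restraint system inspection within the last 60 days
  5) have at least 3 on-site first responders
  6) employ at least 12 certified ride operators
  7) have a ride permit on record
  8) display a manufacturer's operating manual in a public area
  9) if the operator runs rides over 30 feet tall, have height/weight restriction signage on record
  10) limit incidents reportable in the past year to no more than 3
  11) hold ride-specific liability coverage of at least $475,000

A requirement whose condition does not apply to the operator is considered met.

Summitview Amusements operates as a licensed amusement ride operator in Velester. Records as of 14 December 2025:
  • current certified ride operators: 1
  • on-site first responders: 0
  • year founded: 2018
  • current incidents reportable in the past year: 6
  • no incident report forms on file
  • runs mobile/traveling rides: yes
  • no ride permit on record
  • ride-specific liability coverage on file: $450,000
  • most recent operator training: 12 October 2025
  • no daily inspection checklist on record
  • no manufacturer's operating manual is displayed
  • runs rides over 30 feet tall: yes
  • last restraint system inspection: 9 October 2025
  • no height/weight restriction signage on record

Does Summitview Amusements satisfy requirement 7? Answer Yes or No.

No

7. ride permit absent → not met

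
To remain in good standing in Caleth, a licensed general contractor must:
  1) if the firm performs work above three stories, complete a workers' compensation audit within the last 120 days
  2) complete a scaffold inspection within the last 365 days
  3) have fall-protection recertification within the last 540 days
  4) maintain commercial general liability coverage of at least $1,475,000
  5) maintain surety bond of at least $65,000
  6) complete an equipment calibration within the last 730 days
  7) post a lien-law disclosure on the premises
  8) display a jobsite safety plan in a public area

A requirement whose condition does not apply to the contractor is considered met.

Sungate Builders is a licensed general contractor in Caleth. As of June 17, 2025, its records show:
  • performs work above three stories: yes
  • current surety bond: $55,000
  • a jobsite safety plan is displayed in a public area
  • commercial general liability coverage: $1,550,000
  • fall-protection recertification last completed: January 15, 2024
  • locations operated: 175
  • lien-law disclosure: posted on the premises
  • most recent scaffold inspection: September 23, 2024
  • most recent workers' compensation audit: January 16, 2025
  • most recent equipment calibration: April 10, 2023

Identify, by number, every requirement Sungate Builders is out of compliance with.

1, 5, 6

1. condition 'performs work above three stories' holds; workers' compensation audit 152 days ago vs limit 120 → not met
2. scaffold inspection 267 days ago vs limit 365 → met
3. fall-protection recertification 519 days ago vs limit 540 → met
4. commercial general liability coverage $1,550,000 ≥ $1,475,000 → met
5. surety bond $55,000 < $65,000 → not met
6. equipment calibration 799 days ago vs limit 730 → not met
7. lien-law disclosure present → met
8. jobsite safety plan present → met
Not met: 1, 5, 6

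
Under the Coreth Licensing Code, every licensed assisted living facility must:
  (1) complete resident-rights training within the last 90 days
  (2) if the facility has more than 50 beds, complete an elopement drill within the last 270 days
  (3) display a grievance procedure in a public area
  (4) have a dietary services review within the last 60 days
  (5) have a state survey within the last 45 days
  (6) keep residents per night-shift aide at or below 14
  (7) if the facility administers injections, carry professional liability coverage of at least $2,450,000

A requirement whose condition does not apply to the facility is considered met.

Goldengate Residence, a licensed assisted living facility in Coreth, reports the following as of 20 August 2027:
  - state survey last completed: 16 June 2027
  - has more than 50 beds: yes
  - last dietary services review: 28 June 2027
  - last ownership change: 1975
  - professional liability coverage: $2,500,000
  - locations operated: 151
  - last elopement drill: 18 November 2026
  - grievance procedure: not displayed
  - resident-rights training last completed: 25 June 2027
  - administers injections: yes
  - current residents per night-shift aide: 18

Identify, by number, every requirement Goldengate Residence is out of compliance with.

1. resident-rights training 56 days ago vs limit 90 → met
2. condition 'has more than 50 beds' holds; elopement drill 275 days ago vs limit 270 → not met
3. grievance procedure absent → not met
4. dietary services review 53 days ago vs limit 60 → met
5. state survey 65 days ago vs limit 45 → not met
6. residents per night-shift aide 18 > 14 → not met
7. condition 'administers injections' holds; professional liability coverage $2,500,000 ≥ $2,450,000 → met
Not met: 2, 3, 5, 6

2, 3, 5, 6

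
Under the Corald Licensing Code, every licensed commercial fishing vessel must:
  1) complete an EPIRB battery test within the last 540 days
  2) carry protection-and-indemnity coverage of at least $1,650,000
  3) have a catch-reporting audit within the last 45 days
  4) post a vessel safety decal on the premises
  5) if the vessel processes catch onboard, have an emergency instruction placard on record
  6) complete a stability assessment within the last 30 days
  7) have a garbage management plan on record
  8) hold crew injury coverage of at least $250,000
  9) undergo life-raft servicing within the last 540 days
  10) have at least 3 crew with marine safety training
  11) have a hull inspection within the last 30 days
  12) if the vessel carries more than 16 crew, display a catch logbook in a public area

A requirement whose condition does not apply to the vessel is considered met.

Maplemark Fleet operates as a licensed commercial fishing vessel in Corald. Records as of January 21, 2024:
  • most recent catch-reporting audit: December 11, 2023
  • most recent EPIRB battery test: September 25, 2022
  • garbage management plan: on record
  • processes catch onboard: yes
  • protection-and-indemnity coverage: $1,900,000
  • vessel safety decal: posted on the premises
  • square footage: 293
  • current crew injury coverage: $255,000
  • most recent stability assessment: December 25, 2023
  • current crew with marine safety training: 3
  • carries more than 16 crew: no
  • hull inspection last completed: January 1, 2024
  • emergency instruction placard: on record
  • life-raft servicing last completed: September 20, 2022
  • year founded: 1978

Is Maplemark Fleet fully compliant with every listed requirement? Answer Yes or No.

1. EPIRB battery test 483 days ago vs limit 540 → met
2. protection-and-indemnity coverage $1,900,000 ≥ $1,650,000 → met
3. catch-reporting audit 41 days ago vs limit 45 → met
4. vessel safety decal present → met
5. condition 'processes catch onboard' holds; emergency instruction placard present → met
6. stability assessment 27 days ago vs limit 30 → met
7. garbage management plan present → met
8. crew injury coverage $255,000 ≥ $250,000 → met
9. life-raft servicing 488 days ago vs limit 540 → met
10. crew with marine safety training 3 ≥ 3 → met
11. hull inspection 20 days ago vs limit 30 → met
12. condition 'carries more than 16 crew' does not hold → requirement n/a → met
All met.

Yes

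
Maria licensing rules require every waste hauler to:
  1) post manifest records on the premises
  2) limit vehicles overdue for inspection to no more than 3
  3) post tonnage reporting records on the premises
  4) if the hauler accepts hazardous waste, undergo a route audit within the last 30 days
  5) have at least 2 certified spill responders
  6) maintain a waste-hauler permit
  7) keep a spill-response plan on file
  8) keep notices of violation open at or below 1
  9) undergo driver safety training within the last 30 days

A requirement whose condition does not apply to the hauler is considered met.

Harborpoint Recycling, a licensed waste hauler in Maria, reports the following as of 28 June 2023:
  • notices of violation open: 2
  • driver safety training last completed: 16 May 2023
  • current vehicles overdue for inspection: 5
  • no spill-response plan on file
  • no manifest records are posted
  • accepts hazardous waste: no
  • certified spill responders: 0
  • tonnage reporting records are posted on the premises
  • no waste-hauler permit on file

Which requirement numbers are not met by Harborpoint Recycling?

1. manifest records absent → not met
2. vehicles overdue for inspection 5 > 3 → not met
3. tonnage reporting records present → met
4. condition 'accepts hazardous waste' does not hold → requirement n/a → met
5. certified spill responders 0 < 2 → not met
6. waste-hauler permit absent → not met
7. spill-response plan absent → not met
8. notices of violation open 2 > 1 → not met
9. driver safety training 43 days ago vs limit 30 → not met
Not met: 1, 2, 5, 6, 7, 8, 9

1, 2, 5, 6, 7, 8, 9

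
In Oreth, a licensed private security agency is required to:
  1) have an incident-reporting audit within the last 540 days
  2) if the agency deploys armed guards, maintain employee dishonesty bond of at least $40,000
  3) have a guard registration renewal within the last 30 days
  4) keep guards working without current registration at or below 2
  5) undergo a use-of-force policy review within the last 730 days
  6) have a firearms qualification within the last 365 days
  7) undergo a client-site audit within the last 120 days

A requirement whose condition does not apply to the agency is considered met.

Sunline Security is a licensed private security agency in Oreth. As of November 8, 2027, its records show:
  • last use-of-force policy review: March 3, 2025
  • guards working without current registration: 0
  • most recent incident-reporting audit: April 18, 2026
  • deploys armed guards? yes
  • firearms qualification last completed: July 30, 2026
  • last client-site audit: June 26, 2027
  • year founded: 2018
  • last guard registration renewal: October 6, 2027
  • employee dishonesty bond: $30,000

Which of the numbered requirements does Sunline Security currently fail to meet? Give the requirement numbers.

1. incident-reporting audit 569 days ago vs limit 540 → not met
2. condition 'deploys armed guards' holds; employee dishonesty bond $30,000 < $40,000 → not met
3. guard registration renewal 33 days ago vs limit 30 → not met
4. guards working without current registration 0 ≤ 2 → met
5. use-of-force policy review 980 days ago vs limit 730 → not met
6. firearms qualification 466 days ago vs limit 365 → not met
7. client-site audit 135 days ago vs limit 120 → not met
Not met: 1, 2, 3, 5, 6, 7

1, 2, 3, 5, 6, 7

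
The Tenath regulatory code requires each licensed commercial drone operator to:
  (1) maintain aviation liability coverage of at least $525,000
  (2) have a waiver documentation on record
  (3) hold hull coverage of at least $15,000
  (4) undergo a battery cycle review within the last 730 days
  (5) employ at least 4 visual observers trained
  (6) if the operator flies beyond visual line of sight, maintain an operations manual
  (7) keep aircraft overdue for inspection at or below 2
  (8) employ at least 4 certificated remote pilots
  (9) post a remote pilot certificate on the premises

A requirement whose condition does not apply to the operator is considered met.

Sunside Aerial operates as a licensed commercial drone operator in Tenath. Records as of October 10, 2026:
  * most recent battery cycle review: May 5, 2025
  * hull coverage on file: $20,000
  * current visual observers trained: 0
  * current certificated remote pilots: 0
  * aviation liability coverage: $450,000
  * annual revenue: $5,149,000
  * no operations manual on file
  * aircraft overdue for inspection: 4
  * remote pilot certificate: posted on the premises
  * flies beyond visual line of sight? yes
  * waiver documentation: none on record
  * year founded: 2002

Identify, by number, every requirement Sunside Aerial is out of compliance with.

1, 2, 5, 6, 7, 8

1. aviation liability coverage $450,000 < $525,000 → not met
2. waiver documentation absent → not met
3. hull coverage $20,000 ≥ $15,000 → met
4. battery cycle review 523 days ago vs limit 730 → met
5. visual observers trained 0 < 4 → not met
6. condition 'flies beyond visual line of sight' holds; operations manual absent → not met
7. aircraft overdue for inspection 4 > 2 → not met
8. certificated remote pilots 0 < 4 → not met
9. remote pilot certificate present → met
Not met: 1, 2, 5, 6, 7, 8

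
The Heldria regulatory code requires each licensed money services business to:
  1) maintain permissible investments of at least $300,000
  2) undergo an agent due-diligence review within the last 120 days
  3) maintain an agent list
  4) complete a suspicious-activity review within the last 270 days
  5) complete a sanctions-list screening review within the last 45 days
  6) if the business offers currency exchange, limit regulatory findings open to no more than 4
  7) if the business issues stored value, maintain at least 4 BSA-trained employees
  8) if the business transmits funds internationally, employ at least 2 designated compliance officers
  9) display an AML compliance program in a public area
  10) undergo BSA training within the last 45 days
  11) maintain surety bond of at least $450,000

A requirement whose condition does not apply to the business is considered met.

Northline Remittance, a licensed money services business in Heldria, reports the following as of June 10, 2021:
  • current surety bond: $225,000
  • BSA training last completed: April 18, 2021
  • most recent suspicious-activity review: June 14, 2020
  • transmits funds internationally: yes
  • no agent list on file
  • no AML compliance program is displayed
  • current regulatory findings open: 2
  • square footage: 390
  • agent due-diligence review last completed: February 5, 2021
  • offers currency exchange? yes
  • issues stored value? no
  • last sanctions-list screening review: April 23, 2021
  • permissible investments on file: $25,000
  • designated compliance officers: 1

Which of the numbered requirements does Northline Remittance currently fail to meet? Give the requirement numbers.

1, 2, 3, 4, 5, 8, 9, 10, 11

1. permissible investments $25,000 < $300,000 → not met
2. agent due-diligence review 125 days ago vs limit 120 → not met
3. agent list absent → not met
4. suspicious-activity review 361 days ago vs limit 270 → not met
5. sanctions-list screening review 48 days ago vs limit 45 → not met
6. condition 'offers currency exchange' holds; regulatory findings open 2 ≤ 4 → met
7. condition 'issues stored value' does not hold → requirement n/a → met
8. condition 'transmits funds internationally' holds; designated compliance officers 1 < 2 → not met
9. AML compliance program absent → not met
10. BSA training 53 days ago vs limit 45 → not met
11. surety bond $225,000 < $450,000 → not met
Not met: 1, 2, 3, 4, 5, 8, 9, 10, 11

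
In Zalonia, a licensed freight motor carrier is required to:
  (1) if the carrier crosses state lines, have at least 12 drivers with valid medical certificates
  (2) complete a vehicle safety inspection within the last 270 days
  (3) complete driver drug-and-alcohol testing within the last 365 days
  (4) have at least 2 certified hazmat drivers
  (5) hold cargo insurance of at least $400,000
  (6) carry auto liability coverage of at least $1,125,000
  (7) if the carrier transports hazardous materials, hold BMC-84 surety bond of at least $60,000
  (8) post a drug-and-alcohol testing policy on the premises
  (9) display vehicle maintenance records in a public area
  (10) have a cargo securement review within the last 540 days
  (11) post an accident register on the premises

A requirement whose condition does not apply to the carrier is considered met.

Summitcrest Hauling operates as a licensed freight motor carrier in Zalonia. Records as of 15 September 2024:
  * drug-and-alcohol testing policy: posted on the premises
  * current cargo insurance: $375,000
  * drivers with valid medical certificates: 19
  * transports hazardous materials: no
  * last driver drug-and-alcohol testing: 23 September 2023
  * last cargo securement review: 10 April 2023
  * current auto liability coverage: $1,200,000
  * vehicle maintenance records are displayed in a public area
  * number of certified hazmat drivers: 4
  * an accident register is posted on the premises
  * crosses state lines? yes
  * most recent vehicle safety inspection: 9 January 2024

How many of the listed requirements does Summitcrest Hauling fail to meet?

1. condition 'crosses state lines' holds; drivers with valid medical certificates 19 ≥ 12 → met
2. vehicle safety inspection 250 days ago vs limit 270 → met
3. driver drug-and-alcohol testing 358 days ago vs limit 365 → met
4. certified hazmat drivers 4 ≥ 2 → met
5. cargo insurance $375,000 < $400,000 → not met
6. auto liability coverage $1,200,000 ≥ $1,125,000 → met
7. condition 'transports hazardous materials' does not hold → requirement n/a → met
8. drug-and-alcohol testing policy present → met
9. vehicle maintenance records present → met
10. cargo securement review 524 days ago vs limit 540 → met
11. accident register present → met
Not met: 1 of 11

1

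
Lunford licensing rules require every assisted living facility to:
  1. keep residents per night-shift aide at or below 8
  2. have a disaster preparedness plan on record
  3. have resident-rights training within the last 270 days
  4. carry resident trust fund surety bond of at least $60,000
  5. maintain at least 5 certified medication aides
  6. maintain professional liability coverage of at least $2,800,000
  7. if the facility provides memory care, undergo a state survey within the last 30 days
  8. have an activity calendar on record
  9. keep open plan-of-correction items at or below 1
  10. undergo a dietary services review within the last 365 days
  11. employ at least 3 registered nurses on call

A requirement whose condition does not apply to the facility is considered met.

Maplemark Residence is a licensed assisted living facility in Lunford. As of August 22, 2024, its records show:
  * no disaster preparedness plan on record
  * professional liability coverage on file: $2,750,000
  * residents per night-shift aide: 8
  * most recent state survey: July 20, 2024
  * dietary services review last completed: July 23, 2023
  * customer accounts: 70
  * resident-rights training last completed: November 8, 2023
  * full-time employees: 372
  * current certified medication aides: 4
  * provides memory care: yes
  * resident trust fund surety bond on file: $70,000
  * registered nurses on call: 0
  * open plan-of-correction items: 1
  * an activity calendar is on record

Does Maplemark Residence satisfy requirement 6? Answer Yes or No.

No

6. professional liability coverage $2,750,000 < $2,800,000 → not met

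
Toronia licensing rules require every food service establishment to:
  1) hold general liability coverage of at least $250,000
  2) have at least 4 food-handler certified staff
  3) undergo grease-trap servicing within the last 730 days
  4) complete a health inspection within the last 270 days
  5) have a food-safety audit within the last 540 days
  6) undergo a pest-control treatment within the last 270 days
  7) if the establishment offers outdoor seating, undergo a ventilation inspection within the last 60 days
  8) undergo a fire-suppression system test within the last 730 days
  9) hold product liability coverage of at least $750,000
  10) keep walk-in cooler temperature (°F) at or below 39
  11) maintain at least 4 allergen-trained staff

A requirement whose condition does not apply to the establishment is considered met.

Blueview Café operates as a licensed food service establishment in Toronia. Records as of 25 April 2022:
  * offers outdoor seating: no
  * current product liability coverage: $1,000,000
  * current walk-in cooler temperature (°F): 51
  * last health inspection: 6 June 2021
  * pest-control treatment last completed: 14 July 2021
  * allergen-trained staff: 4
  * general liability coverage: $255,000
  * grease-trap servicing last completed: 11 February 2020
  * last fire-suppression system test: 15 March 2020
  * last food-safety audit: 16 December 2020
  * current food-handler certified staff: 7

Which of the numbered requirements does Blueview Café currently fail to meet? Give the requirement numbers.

1. general liability coverage $255,000 ≥ $250,000 → met
2. food-handler certified staff 7 ≥ 4 → met
3. grease-trap servicing 804 days ago vs limit 730 → not met
4. health inspection 323 days ago vs limit 270 → not met
5. food-safety audit 495 days ago vs limit 540 → met
6. pest-control treatment 285 days ago vs limit 270 → not met
7. condition 'offers outdoor seating' does not hold → requirement n/a → met
8. fire-suppression system test 771 days ago vs limit 730 → not met
9. product liability coverage $1,000,000 ≥ $750,000 → met
10. walk-in cooler temperature (°F) 51 > 39 → not met
11. allergen-trained staff 4 ≥ 4 → met
Not met: 3, 4, 6, 8, 10

3, 4, 6, 8, 10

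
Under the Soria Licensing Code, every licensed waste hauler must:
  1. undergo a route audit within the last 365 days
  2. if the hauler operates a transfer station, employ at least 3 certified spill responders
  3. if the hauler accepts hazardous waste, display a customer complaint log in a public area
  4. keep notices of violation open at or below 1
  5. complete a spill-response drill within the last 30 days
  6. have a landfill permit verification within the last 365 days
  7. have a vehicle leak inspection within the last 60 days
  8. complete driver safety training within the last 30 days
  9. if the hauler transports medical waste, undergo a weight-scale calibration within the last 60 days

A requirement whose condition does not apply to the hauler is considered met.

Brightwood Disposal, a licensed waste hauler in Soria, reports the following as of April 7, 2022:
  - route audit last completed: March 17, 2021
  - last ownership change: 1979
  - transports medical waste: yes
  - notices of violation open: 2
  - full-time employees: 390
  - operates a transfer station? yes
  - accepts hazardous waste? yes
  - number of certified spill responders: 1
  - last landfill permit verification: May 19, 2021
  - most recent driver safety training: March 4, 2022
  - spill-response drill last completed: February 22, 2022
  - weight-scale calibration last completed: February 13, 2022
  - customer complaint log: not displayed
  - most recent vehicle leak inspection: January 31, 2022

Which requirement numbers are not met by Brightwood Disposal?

1. route audit 386 days ago vs limit 365 → not met
2. condition 'operates a transfer station' holds; certified spill responders 1 < 3 → not met
3. condition 'accepts hazardous waste' holds; customer complaint log absent → not met
4. notices of violation open 2 > 1 → not met
5. spill-response drill 44 days ago vs limit 30 → not met
6. landfill permit verification 323 days ago vs limit 365 → met
7. vehicle leak inspection 66 days ago vs limit 60 → not met
8. driver safety training 34 days ago vs limit 30 → not met
9. condition 'transports medical waste' holds; weight-scale calibration 53 days ago vs limit 60 → met
Not met: 1, 2, 3, 4, 5, 7, 8

1, 2, 3, 4, 5, 7, 8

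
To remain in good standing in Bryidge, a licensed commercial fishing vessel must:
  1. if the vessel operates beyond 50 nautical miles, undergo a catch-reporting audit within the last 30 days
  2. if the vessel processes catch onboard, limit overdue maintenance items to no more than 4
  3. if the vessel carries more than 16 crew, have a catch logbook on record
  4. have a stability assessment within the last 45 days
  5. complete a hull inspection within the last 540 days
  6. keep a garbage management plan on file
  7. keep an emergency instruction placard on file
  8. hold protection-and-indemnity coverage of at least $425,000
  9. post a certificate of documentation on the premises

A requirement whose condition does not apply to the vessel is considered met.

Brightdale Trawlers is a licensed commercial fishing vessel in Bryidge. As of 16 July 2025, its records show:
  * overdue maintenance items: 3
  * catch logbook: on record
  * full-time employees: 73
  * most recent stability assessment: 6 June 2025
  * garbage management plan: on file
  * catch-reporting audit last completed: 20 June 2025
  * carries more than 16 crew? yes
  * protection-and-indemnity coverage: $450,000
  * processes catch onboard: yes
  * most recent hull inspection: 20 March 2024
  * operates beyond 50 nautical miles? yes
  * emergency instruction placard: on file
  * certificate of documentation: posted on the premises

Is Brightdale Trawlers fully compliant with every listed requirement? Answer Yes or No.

1. condition 'operates beyond 50 nautical miles' holds; catch-reporting audit 26 days ago vs limit 30 → met
2. condition 'processes catch onboard' holds; overdue maintenance items 3 ≤ 4 → met
3. condition 'carries more than 16 crew' holds; catch logbook present → met
4. stability assessment 40 days ago vs limit 45 → met
5. hull inspection 483 days ago vs limit 540 → met
6. garbage management plan present → met
7. emergency instruction placard present → met
8. protection-and-indemnity coverage $450,000 ≥ $425,000 → met
9. certificate of documentation present → met
All met.

Yes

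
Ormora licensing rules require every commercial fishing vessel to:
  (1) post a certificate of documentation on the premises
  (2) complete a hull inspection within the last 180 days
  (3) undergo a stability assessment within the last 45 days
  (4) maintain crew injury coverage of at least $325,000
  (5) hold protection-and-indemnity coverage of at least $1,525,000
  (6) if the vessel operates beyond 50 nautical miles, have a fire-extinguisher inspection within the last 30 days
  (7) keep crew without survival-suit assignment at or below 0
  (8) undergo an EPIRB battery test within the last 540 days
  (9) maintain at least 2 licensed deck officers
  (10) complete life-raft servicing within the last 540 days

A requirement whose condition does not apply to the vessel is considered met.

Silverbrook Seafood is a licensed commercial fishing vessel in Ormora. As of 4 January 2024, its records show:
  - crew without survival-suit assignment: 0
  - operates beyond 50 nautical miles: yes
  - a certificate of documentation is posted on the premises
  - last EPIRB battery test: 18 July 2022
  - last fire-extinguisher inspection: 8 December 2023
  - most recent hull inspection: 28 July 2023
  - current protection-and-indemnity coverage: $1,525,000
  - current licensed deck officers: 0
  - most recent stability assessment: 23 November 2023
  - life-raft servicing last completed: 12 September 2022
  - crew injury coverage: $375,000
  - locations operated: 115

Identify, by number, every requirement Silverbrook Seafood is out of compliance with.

1. certificate of documentation present → met
2. hull inspection 160 days ago vs limit 180 → met
3. stability assessment 42 days ago vs limit 45 → met
4. crew injury coverage $375,000 ≥ $325,000 → met
5. protection-and-indemnity coverage $1,525,000 ≥ $1,525,000 → met
6. condition 'operates beyond 50 nautical miles' holds; fire-extinguisher inspection 27 days ago vs limit 30 → met
7. crew without survival-suit assignment 0 ≤ 0 → met
8. EPIRB battery test 535 days ago vs limit 540 → met
9. licensed deck officers 0 < 2 → not met
10. life-raft servicing 479 days ago vs limit 540 → met
Not met: 9

9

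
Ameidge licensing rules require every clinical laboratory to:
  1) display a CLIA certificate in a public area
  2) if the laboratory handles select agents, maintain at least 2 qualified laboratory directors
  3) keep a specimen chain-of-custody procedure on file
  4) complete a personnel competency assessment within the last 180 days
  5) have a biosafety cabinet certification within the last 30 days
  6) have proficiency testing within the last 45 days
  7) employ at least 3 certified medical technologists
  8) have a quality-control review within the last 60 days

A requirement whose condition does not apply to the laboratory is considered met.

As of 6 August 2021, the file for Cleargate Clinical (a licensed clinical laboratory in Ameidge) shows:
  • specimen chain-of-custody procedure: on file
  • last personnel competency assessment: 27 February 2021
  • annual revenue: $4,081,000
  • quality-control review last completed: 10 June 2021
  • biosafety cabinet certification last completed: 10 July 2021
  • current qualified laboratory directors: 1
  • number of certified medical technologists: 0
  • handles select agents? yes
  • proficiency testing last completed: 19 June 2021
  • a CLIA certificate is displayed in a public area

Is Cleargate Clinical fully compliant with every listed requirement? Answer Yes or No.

No

1. CLIA certificate present → met
2. condition 'handles select agents' holds; qualified laboratory directors 1 < 2 → not met
3. specimen chain-of-custody procedure present → met
4. personnel competency assessment 160 days ago vs limit 180 → met
5. biosafety cabinet certification 27 days ago vs limit 30 → met
6. proficiency testing 48 days ago vs limit 45 → not met
7. certified medical technologists 0 < 3 → not met
8. quality-control review 57 days ago vs limit 60 → met
Not met: 2, 6, 7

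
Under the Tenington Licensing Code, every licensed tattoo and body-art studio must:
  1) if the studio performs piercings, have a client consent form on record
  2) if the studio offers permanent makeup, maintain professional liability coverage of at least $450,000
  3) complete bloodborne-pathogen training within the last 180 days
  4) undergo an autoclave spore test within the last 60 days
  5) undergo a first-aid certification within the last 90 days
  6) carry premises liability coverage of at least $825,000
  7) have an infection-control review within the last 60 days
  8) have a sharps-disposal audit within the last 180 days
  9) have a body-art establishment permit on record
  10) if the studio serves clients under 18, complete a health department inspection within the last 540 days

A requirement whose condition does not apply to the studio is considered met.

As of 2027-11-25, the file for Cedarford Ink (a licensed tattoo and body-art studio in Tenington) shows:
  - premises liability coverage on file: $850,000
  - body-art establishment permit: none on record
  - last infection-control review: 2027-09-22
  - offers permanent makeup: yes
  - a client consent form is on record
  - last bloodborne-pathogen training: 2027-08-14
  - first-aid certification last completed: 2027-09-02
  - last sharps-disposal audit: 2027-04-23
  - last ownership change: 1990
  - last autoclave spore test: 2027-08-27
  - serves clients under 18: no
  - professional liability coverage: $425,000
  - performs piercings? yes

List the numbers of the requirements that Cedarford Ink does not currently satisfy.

2, 4, 7, 8, 9

1. condition 'performs piercings' holds; client consent form present → met
2. condition 'offers permanent makeup' holds; professional liability coverage $425,000 < $450,000 → not met
3. bloodborne-pathogen training 103 days ago vs limit 180 → met
4. autoclave spore test 90 days ago vs limit 60 → not met
5. first-aid certification 84 days ago vs limit 90 → met
6. premises liability coverage $850,000 ≥ $825,000 → met
7. infection-control review 64 days ago vs limit 60 → not met
8. sharps-disposal audit 216 days ago vs limit 180 → not met
9. body-art establishment permit absent → not met
10. condition 'serves clients under 18' does not hold → requirement n/a → met
Not met: 2, 4, 7, 8, 9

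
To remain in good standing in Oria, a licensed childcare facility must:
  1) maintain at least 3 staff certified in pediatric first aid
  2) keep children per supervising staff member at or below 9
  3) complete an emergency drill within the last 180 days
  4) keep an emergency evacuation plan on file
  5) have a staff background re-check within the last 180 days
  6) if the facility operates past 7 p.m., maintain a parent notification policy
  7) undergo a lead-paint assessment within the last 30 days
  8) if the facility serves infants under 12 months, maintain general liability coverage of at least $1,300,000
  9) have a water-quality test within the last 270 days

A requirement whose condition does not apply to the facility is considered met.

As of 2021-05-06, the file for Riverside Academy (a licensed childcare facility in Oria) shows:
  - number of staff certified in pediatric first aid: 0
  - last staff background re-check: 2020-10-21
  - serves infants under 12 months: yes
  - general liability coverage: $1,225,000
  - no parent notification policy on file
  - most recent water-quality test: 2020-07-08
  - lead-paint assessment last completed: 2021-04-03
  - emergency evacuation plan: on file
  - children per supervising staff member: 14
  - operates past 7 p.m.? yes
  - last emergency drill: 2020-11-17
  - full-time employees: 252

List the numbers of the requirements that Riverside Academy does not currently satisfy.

1, 2, 5, 6, 7, 8, 9

1. staff certified in pediatric first aid 0 < 3 → not met
2. children per supervising staff member 14 > 9 → not met
3. emergency drill 170 days ago vs limit 180 → met
4. emergency evacuation plan present → met
5. staff background re-check 197 days ago vs limit 180 → not met
6. condition 'operates past 7 p.m.' holds; parent notification policy absent → not met
7. lead-paint assessment 33 days ago vs limit 30 → not met
8. condition 'serves infants under 12 months' holds; general liability coverage $1,225,000 < $1,300,000 → not met
9. water-quality test 302 days ago vs limit 270 → not met
Not met: 1, 2, 5, 6, 7, 8, 9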